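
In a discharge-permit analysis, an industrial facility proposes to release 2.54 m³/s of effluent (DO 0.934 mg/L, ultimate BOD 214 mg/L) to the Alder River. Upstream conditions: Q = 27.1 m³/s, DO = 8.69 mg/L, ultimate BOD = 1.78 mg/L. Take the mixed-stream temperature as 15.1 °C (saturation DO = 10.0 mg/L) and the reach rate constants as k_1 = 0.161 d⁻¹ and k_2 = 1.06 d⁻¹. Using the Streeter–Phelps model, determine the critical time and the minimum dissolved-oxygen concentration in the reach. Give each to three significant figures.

Mixed DO = (27.1×8.69 + 2.54×0.934)/(27.1+2.54) = 237.9/29.64 = 8.025 mg/L.
Mixed L₀ = (27.1×1.78 + 2.54×214)/(29.64) = 591.8/29.64 = 19.97 mg/L.
Initial deficit D₀ = C_s − DO₀ = 10.0 − 8.025 = 1.975 mg/L.
t_c = (1/0.8990) ln[(1.06/0.161)(1 − 1.975×0.8990/(0.161×19.97))] = 1.112 × ln(2.948) = 1.203 d.
D_c = (0.161/1.06) × 19.97 × e^(−0.161×1.203) = 0.1519 × 19.97 × 0.8240 = 2.499 mg/L.
Minimum DO = 10.0 − 2.499 = 7.501 mg/L.

t_c ≈ 1.20 d; minimum DO ≈ 7.50 mg/L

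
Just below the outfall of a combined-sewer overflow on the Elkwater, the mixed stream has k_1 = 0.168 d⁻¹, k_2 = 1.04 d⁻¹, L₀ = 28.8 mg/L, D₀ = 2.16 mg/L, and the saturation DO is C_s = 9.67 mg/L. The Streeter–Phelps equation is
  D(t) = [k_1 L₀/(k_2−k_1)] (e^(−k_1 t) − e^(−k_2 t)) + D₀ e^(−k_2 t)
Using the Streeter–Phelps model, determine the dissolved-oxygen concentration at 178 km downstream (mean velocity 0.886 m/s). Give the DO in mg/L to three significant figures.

Travel time t = x/v = 178 km / (0.886 m/s) = 178000 m / 0.886 m/s = 200900 s = 2.325 d.
k_1 L₀/(k_2−k_1) = 0.168×28.8/(1.04−0.168) = 4.838/0.8720 = 5.549 mg/L.
e^(−k_1 t) = e^(−0.168×2.325) = 0.6766; e^(−k_2 t) = e^(−1.04×2.325) = 0.08908.
D = 5.549 × (0.6766 − 0.08908) + 2.16 × 0.08908 = 3.260 + 0.1924 = 3.452 mg/L.
DO = C_s − D = 9.67 − 3.452 = 6.218 mg/L.

DO ≈ 6.22 mg/L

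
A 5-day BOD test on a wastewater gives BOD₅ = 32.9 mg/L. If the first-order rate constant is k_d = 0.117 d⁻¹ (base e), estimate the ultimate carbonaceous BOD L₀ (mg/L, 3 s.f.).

L₀ ≈ 74.3 mg/L

BOD₅ = L₀(1 − e^(−5k_d)) ⇒ L₀ = BOD₅ / (1 − e^(−5×0.117))
= 32.9 / (1 − 0.5571) = 32.9 / 0.4429 = 74.28 mg/L.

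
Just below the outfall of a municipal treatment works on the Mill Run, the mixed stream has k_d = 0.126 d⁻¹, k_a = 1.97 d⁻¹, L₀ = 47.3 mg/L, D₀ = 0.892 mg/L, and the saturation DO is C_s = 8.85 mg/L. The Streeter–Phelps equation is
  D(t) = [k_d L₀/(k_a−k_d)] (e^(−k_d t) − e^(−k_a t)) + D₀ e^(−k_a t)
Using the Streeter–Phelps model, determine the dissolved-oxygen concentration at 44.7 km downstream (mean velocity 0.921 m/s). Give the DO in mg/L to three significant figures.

DO ≈ 6.61 mg/L

Travel time t = x/v = 44.7 km / (0.921 m/s) = 44700 m / 0.921 m/s = 48530 s = 0.5617 d.
k_d L₀/(k_a−k_d) = 0.126×47.3/(1.97−0.126) = 5.960/1.844 = 3.232 mg/L.
e^(−k_d t) = e^(−0.126×0.5617) = 0.9317; e^(−k_a t) = e^(−1.97×0.5617) = 0.3307.
D = 3.232 × (0.9317 − 0.3307) + 0.892 × 0.3307 = 1.942 + 0.2950 = 2.237 mg/L.
DO = C_s − D = 8.85 − 2.237 = 6.613 mg/L.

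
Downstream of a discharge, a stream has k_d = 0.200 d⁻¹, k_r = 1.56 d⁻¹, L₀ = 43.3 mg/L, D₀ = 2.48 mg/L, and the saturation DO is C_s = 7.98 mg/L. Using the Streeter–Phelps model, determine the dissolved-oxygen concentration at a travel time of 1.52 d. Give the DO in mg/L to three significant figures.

k_d L₀/(k_r−k_d) = 0.200×43.3/(1.56−0.200) = 8.660/1.360 = 6.368 mg/L.
e^(−k_d t) = e^(−0.200×1.520) = 0.7379; e^(−k_r t) = e^(−1.56×1.520) = 0.09337.
D = 6.368 × (0.7379 − 0.09337) + 2.48 × 0.09337 = 4.104 + 0.2316 = 4.335 mg/L.
DO = C_s − D = 7.98 − 4.335 = 3.645 mg/L.

DO ≈ 3.64 mg/L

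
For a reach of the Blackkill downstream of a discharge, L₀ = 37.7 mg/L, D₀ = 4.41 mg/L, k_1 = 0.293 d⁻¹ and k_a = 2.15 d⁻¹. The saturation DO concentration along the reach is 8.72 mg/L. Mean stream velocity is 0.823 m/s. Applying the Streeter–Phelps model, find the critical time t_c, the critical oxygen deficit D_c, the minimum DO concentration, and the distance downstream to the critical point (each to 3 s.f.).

With k_a/k_1 = 7.338 and 1 − D₀(k_a−k_1)/(k_1 L₀) = 0.2586,
t_c = ln(7.338 × 0.2586) / (2.15 − 0.293) = ln(1.898) / 1.857 = 0.6407/1.857 = 0.3450 d.
D_c = (k_1/k_a) L₀ e^(−k_1 t_c) = (0.293/2.15) × 37.7 × e^(−0.293×0.3450) = 0.1363 × 37.7 × 0.9039 = 4.644 mg/L.
Minimum DO = C_s − D_c = 8.72 − 4.644 = 4.076 mg/L.
x_c = v t_c = 0.823 m/s × 0.3450 d × 86400 s/d = 24530 m ≈ 24.5 km.

t_c ≈ 0.345 d; D_c ≈ 4.64 mg/L; min DO ≈ 4.08 mg/L; x_c ≈ 24.5 km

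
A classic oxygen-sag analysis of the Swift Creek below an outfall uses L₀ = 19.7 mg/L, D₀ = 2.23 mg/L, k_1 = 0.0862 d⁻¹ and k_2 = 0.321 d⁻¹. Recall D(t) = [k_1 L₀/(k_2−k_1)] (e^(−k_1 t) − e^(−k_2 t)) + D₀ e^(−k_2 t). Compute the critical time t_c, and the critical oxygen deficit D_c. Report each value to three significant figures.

With k_2/k_1 = 3.724 and 1 − D₀(k_2−k_1)/(k_1 L₀) = 0.6917,
t_c = ln(3.724 × 0.6917) / (0.321 − 0.0862) = ln(2.576) / 0.2348 = 0.9461/0.2348 = 4.029 d.
D_c = (k_1/k_2) L₀ e^(−k_1 t_c) = (0.0862/0.321) × 19.7 × e^(−0.0862×4.029) = 0.2685 × 19.7 × 0.7066 = 3.738 mg/L.

t_c ≈ 4.03 d; D_c ≈ 3.74 mg/L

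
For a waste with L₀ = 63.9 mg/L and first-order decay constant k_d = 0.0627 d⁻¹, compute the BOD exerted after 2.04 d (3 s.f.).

y_t = L₀(1 − e^(−k_d t)) = 63.9 × (1 − e^(−0.0627×2.04))
= 63.9 × (1 − 0.8799) = 63.9 × 0.1201 = 7.672 mg/L.

y ≈ 7.67 mg/L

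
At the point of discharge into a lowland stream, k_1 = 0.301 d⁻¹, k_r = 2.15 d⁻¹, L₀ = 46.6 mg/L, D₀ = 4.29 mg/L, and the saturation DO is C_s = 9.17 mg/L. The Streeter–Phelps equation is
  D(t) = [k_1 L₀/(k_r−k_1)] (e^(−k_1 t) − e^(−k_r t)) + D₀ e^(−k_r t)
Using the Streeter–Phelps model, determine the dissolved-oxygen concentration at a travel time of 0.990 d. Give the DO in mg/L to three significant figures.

DO ≈ 3.93 mg/L

k_1 L₀/(k_r−k_1) = 0.301×46.6/(2.15−0.301) = 14.03/1.849 = 7.586 mg/L.
e^(−k_1 t) = e^(−0.301×0.9900) = 0.7423; e^(−k_r t) = e^(−2.15×0.9900) = 0.1190.
D = 7.586 × (0.7423 − 0.1190) + 4.29 × 0.1190 = 4.728 + 0.5106 = 5.239 mg/L.
DO = C_s − D = 9.17 − 5.239 = 3.931 mg/L.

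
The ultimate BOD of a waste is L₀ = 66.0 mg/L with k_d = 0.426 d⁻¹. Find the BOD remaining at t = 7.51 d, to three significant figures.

L ≈ 2.69 mg/L

L_t = L₀ e^(−k_d t) = 66.0 × e^(−0.426×7.51) = 66.0 × 0.04079 = 2.692 mg/L.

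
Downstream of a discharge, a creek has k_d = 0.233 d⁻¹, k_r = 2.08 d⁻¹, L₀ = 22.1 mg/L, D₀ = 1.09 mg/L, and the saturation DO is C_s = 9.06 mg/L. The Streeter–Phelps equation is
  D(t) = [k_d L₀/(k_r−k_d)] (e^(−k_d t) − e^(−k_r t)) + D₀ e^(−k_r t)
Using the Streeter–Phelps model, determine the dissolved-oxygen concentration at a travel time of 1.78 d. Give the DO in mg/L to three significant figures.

DO ≈ 7.26 mg/L

k_d L₀/(k_r−k_d) = 0.233×22.1/(2.08−0.233) = 5.149/1.847 = 2.788 mg/L.
e^(−k_d t) = e^(−0.233×1.780) = 0.6605; e^(−k_r t) = e^(−2.08×1.780) = 0.02466.
D = 2.788 × (0.6605 − 0.02466) + 1.09 × 0.02466 = 1.773 + 0.02688 = 1.800 mg/L.
DO = C_s − D = 9.06 − 1.800 = 7.260 mg/L.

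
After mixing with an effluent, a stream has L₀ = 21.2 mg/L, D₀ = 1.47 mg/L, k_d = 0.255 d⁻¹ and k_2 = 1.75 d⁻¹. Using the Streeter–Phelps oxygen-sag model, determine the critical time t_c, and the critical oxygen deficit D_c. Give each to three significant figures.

t_c ≈ 0.939 d; D_c ≈ 2.43 mg/L

t_c = [1/(k_2−k_d)] ln[(k_2/k_d)(1 − D₀(k_2−k_d)/(k_d L₀))]
= [1/(1.75−0.255)] ln[(1.75/0.255)(1 − 1.47×1.495/(0.255×21.2))]
= (1/1.495) ln[6.863 × 0.5935] = 0.6689 × ln(4.073) = 0.6689 × 1.404 = 0.9394 d.
D_c = (k_d/k_2) L₀ e^(−k_d t_c) = (0.255/1.75) × 21.2 × e^(−0.255×0.9394) = 0.1457 × 21.2 × 0.7870 = 2.431 mg/L.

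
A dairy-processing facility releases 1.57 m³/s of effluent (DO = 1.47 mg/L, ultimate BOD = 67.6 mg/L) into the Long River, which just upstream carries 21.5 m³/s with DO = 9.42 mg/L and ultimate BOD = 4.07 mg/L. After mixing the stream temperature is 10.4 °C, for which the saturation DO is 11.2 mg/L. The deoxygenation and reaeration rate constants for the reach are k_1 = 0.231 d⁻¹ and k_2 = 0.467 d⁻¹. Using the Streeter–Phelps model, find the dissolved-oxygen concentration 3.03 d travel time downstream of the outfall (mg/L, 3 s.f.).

Mixed DO = (21.5×9.42 + 1.57×1.47)/(21.5+1.57) = 204.8/23.07 = 8.879 mg/L.
Mixed L₀ = (21.5×4.07 + 1.57×67.6)/(23.07) = 193.6/23.07 = 8.393 mg/L.
Initial deficit D₀ = C_s − DO₀ = 11.2 − 8.879 = 2.321 mg/L.
D(3.03) = [0.231×8.393/(0.467−0.231)](e^(−0.231×3.03) − e^(−0.467×3.03)) + 2.321 e^(−0.467×3.03)
= 8.216 × (0.4966 − 0.2429) + 2.321 × 0.2429 = 2.648 mg/L.
DO = 11.2 − 2.648 = 8.552 mg/L.

DO ≈ 8.55 mg/L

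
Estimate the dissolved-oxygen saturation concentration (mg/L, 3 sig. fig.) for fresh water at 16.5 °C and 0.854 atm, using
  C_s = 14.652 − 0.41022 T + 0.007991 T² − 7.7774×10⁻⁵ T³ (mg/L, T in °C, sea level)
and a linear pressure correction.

C_s ≈ 8.29 mg/L

At sea level: C_s = 14.652 − 0.41022×16.5 + 0.007991×16.5² − 7.7774×10⁻⁵×16.5³ = 9.710 mg/L.
Pressure correction: C_s' = 9.710 × 0.854 = 8.292 mg/L.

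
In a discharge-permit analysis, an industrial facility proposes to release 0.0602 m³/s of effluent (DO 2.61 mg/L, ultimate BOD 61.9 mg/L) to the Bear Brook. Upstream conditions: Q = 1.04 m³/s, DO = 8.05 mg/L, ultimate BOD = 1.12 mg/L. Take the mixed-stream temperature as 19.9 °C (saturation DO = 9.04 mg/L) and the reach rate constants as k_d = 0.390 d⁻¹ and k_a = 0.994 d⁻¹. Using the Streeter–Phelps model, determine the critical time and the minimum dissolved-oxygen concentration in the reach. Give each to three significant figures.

t_c ≈ 0.563 d; minimum DO ≈ 7.64 mg/L

Mixed DO = (1.04×8.05 + 0.0602×2.61)/(1.04+0.0602) = 8.529/1.100 = 7.752 mg/L.
Mixed L₀ = (1.04×1.12 + 0.0602×61.9)/(1.100) = 4.891/1.100 = 4.446 mg/L.
Initial deficit D₀ = C_s − DO₀ = 9.04 − 7.752 = 1.288 mg/L.
t_c = (1/0.6040) ln[(0.994/0.390)(1 − 1.288×0.6040/(0.390×4.446))] = 1.656 × ln(1.405) = 0.5635 d.
D_c = (0.390/0.994) × 4.446 × e^(−0.390×0.5635) = 0.3924 × 4.446 × 0.8027 = 1.400 mg/L.
Minimum DO = 9.04 − 1.400 = 7.640 mg/L.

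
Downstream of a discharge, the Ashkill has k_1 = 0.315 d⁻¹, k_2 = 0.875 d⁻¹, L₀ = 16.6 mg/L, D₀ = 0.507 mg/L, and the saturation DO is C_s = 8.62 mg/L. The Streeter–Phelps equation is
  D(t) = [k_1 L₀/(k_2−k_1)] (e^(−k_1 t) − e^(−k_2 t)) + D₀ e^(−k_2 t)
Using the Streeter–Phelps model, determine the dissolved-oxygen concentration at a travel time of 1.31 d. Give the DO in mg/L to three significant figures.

DO ≈ 5.25 mg/L

k_1 L₀/(k_2−k_1) = 0.315×16.6/(0.875−0.315) = 5.229/0.5600 = 9.337 mg/L.
e^(−k_1 t) = e^(−0.315×1.310) = 0.6619; e^(−k_2 t) = e^(−0.875×1.310) = 0.3178.
D = 9.337 × (0.6619 − 0.3178) + 0.507 × 0.3178 = 3.213 + 0.1611 = 3.374 mg/L.
DO = C_s − D = 8.62 − 3.374 = 5.246 mg/L.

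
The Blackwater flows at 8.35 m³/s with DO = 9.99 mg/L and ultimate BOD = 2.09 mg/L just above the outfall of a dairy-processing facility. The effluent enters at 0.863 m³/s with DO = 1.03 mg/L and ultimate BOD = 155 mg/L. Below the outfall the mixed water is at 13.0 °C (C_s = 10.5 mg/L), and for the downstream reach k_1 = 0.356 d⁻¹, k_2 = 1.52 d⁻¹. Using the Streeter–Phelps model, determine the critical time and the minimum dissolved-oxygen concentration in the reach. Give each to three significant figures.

Mixed DO = (8.35×9.99 + 0.863×1.03)/(8.35+0.863) = 84.31/9.213 = 9.151 mg/L.
Mixed L₀ = (8.35×2.09 + 0.863×155)/(9.213) = 151.2/9.213 = 16.41 mg/L.
Initial deficit D₀ = C_s − DO₀ = 10.5 − 9.151 = 1.349 mg/L.
t_c = (1/1.164) ln[(1.52/0.356)(1 − 1.349×1.164/(0.356×16.41))] = 0.8591 × ln(3.122) = 0.9781 d.
D_c = (0.356/1.52) × 16.41 × e^(−0.356×0.9781) = 0.2342 × 16.41 × 0.7060 = 2.714 mg/L.
Minimum DO = 10.5 − 2.714 = 7.786 mg/L.

t_c ≈ 0.978 d; minimum DO ≈ 7.79 mg/L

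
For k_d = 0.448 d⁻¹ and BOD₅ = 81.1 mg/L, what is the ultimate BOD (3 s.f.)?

BOD₅ = L₀(1 − e^(−5k_d)) ⇒ L₀ = BOD₅ / (1 − e^(−5×0.448))
= 81.1 / (1 − 0.1065) = 81.1 / 0.8935 = 90.76 mg/L.

L₀ ≈ 90.8 mg/L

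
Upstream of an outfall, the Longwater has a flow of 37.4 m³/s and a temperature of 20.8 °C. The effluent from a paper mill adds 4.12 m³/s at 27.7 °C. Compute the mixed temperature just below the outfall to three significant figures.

21.5 °C

Flow-weighted mixing: C = (Q_r C_r + Q_w C_w)/(Q_r + Q_w)
= (37.4×20.8 + 4.12×27.7)/(37.4 + 4.12) = 892.0/41.52 = 21.48 °C.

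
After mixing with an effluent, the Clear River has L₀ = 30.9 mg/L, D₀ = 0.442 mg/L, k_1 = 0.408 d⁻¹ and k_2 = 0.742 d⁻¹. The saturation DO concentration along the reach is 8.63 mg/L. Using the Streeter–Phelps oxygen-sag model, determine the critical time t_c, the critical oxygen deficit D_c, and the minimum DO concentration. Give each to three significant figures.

At the critical point dD/dt = 0, so k_1 L₀ e^(−k_1 t) = k_2 D. Substituting D(t) from the Streeter–Phelps equation and solving for t gives
t_c = ln[(k_2/k_1)(1 − D₀(k_2−k_1)/(k_1 L₀))] / (k_2−k_1).
Here k_2−k_1 = 0.3340 d⁻¹ and 1 − D₀(k_2−k_1)/(k_1 L₀) = 1 − 0.442×0.3340/(0.408×30.9) = 0.9883, so
t_c = ln(1.819 × 0.9883) / 0.3340 = 0.5863 / 0.3340 = 1.755 d.
D_c = (k_1/k_2) L₀ e^(−k_1 t_c) = (0.408/0.742) × 30.9 × e^(−0.408×1.755) = 0.5499 × 30.9 × 0.4886 = 8.302 mg/L.
Minimum DO = C_s − D_c = 8.63 − 8.302 = 0.3282 mg/L.

t_c ≈ 1.76 d; D_c ≈ 8.30 mg/L; min DO ≈ 0.328 mg/L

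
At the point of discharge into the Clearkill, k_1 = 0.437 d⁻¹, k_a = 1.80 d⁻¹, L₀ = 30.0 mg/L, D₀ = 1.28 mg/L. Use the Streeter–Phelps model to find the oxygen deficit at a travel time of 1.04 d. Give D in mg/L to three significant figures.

D ≈ 4.82 mg/L

k_1 L₀/(k_a−k_1) = 0.437×30.0/(1.80−0.437) = 13.11/1.363 = 9.618 mg/L.
e^(−k_1 t) = e^(−0.437×1.040) = 0.6348; e^(−k_a t) = e^(−1.80×1.040) = 0.1538.
D = 9.618 × (0.6348 − 0.1538) + 1.28 × 0.1538 = 4.626 + 0.1969 = 4.823 mg/L.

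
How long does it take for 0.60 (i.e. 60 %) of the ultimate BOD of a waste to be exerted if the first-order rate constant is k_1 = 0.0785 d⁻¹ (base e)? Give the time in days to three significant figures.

y/L₀ = 1 − e^(−k_1 t) = 0.60 ⇒ e^(−k_1 t) = 0.400
t = −ln(0.400) / 0.0785 = 0.9163 / 0.0785 = 11.67 d.

t ≈ 11.7 d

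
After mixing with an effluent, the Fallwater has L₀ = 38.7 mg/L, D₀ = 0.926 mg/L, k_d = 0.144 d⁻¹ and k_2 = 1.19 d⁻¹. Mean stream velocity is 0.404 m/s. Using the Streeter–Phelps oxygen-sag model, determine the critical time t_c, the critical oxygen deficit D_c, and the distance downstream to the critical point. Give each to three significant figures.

t_c = [1/(k_2−k_d)] ln[(k_2/k_d)(1 − D₀(k_2−k_d)/(k_d L₀))]
= [1/(1.19−0.144)] ln[(1.19/0.144)(1 − 0.926×1.046/(0.144×38.7))]
= (1/1.046) ln[8.264 × 0.8262] = 0.9560 × ln(6.828) = 0.9560 × 1.921 = 1.836 d.
D_c = (k_d/k_2) L₀ e^(−k_d t_c) = (0.144/1.19) × 38.7 × e^(−0.144×1.836) = 0.1210 × 38.7 × 0.7676 = 3.595 mg/L.
x_c = v t_c = 0.404 m/s × 1.836 d × 86400 s/d = 64100 m ≈ 64.1 km.

t_c ≈ 1.84 d; D_c ≈ 3.59 mg/L; x_c ≈ 64.1 km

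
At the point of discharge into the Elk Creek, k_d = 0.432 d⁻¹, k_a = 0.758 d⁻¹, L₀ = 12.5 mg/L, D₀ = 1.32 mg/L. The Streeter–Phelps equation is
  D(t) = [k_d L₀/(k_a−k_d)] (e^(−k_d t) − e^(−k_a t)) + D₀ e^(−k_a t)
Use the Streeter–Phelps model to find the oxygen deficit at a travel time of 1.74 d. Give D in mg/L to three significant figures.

k_d L₀/(k_a−k_d) = 0.432×12.5/(0.758−0.432) = 5.400/0.3260 = 16.56 mg/L.
e^(−k_d t) = e^(−0.432×1.740) = 0.4716; e^(−k_a t) = e^(−0.758×1.740) = 0.2674.
D = 16.56 × (0.4716 − 0.2674) + 1.32 × 0.2674 = 3.382 + 0.3530 = 3.735 mg/L.

D ≈ 3.73 mg/L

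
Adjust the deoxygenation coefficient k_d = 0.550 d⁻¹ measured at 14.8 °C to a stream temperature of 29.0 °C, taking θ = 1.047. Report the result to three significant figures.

k_d(T₂) = k_d(T₁) · θ^(T₂−T₁) = 0.550 × 1.047^(29.0−14.8)
= 0.550 × 1.047^14.2 = 0.550 × 1.920 = 1.056 d⁻¹.

k_d ≈ 1.06 d⁻¹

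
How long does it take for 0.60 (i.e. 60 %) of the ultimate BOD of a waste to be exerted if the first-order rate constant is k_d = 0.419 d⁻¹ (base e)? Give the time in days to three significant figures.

t ≈ 2.19 d

y/L₀ = 1 − e^(−k_d t) = 0.60 ⇒ e^(−k_d t) = 0.400
t = −ln(0.400) / 0.419 = 0.9163 / 0.419 = 2.187 d.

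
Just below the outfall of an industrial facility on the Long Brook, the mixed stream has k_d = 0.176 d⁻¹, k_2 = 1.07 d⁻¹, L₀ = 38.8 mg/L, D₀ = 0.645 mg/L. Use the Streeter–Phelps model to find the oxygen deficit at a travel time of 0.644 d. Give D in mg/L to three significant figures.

k_d L₀/(k_2−k_d) = 0.176×38.8/(1.07−0.176) = 6.829/0.8940 = 7.638 mg/L.
e^(−k_d t) = e^(−0.176×0.6440) = 0.8928; e^(−k_2 t) = e^(−1.07×0.6440) = 0.5020.
D = 7.638 × (0.8928 − 0.5020) + 0.645 × 0.5020 = 2.985 + 0.3238 = 3.309 mg/L.

D ≈ 3.31 mg/L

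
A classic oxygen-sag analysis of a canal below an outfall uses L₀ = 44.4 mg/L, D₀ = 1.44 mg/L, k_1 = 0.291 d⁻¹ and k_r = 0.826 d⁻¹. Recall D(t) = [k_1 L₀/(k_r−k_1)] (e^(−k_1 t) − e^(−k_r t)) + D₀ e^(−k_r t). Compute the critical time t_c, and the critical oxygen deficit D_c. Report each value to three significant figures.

With k_r/k_1 = 2.838 and 1 − D₀(k_r−k_1)/(k_1 L₀) = 0.9404,
t_c = ln(2.838 × 0.9404) / (0.826 − 0.291) = ln(2.669) / 0.5350 = 0.9818/0.5350 = 1.835 d.
D_c = (k_1/k_r) L₀ e^(−k_1 t_c) = (0.291/0.826) × 44.4 × e^(−0.291×1.835) = 0.3523 × 44.4 × 0.5862 = 9.170 mg/L.

t_c ≈ 1.84 d; D_c ≈ 9.17 mg/L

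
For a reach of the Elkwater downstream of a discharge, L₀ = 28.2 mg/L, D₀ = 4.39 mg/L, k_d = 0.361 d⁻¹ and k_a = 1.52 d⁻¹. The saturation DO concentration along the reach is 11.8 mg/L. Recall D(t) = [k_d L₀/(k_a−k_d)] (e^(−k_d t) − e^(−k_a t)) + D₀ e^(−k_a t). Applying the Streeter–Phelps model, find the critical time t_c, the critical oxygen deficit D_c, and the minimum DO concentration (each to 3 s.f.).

t_c = [1/(k_a−k_d)] ln[(k_a/k_d)(1 − D₀(k_a−k_d)/(k_d L₀))]
= [1/(1.52−0.361)] ln[(1.52/0.361)(1 − 4.39×1.159/(0.361×28.2))]
= (1/1.159) ln[4.211 × 0.5002] = 0.8628 × ln(2.106) = 0.8628 × 0.7449 = 0.6427 d.
D_c = (k_d/k_a) L₀ e^(−k_d t_c) = (0.361/1.52) × 28.2 × e^(−0.361×0.6427) = 0.2375 × 28.2 × 0.7929 = 5.311 mg/L.
Minimum DO = C_s − D_c = 11.8 − 5.311 = 6.489 mg/L.

t_c ≈ 0.643 d; D_c ≈ 5.31 mg/L; min DO ≈ 6.49 mg/L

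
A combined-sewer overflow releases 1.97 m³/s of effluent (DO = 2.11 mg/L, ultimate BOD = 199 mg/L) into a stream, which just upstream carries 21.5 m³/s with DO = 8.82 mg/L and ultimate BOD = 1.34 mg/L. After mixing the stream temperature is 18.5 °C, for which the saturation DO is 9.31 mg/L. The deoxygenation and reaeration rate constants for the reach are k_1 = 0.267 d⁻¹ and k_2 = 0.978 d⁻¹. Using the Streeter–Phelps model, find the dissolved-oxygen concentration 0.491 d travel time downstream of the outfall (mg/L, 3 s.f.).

DO ≈ 6.92 mg/L

Mixed DO = (21.5×8.82 + 1.97×2.11)/(21.5+1.97) = 193.8/23.47 = 8.257 mg/L.
Mixed L₀ = (21.5×1.34 + 1.97×199)/(23.47) = 420.8/23.47 = 17.93 mg/L.
Initial deficit D₀ = C_s − DO₀ = 9.31 − 8.257 = 1.053 mg/L.
D(0.491) = [0.267×17.93/(0.978−0.267)](e^(−0.267×0.491) − e^(−0.978×0.491)) + 1.053 e^(−0.978×0.491)
= 6.734 × (0.8771 − 0.6187) + 1.053 × 0.6187 = 2.392 mg/L.
DO = 9.31 − 2.392 = 6.918 mg/L.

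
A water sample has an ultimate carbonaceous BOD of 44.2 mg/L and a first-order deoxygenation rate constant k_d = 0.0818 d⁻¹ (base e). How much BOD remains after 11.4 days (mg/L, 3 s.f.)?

L ≈ 17.4 mg/L

L_t = L₀ e^(−k_d t) = 44.2 × e^(−0.0818×11.4) = 44.2 × 0.3936 = 17.40 mg/L.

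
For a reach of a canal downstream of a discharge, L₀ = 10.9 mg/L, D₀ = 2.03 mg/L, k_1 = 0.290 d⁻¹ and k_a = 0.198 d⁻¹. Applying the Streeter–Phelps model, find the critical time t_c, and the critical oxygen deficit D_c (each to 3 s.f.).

t_c ≈ 3.52 d; D_c ≈ 5.75 mg/L

With k_a/k_1 = 0.6828 and 1 − D₀(k_a−k_1)/(k_1 L₀) = 1.059,
t_c = ln(0.6828 × 1.059) / (0.198 − 0.290) = ln(0.7231) / -0.09200 = -0.3242/-0.09200 = 3.524 d.
D_c = (k_1/k_a) L₀ e^(−k_1 t_c) = (0.290/0.198) × 10.9 × e^(−0.290×3.524) = 1.465 × 10.9 × 0.3599 = 5.745 mg/L.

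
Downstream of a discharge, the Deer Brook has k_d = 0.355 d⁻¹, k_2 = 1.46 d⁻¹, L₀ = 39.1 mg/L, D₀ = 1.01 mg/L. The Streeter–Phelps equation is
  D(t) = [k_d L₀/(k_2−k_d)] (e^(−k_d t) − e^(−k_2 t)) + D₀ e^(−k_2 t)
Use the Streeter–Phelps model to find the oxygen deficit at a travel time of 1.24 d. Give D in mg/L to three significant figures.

D ≈ 6.20 mg/L

k_d L₀/(k_2−k_d) = 0.355×39.1/(1.46−0.355) = 13.88/1.105 = 12.56 mg/L.
e^(−k_d t) = e^(−0.355×1.240) = 0.6439; e^(−k_2 t) = e^(−1.46×1.240) = 0.1636.
D = 12.56 × (0.6439 − 0.1636) + 1.01 × 0.1636 = 6.034 + 0.1652 = 6.199 mg/L.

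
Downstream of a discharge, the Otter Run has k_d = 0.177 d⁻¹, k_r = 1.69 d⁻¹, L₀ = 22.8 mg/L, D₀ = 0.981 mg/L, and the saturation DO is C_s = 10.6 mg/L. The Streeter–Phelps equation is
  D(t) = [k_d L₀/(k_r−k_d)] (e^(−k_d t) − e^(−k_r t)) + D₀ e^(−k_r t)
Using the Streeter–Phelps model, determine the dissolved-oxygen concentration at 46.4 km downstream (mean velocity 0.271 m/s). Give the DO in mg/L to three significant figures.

Travel time t = x/v = 46.4 km / (0.271 m/s) = 46400 m / 0.271 m/s = 171200 s = 1.982 d.
k_d L₀/(k_r−k_d) = 0.177×22.8/(1.69−0.177) = 4.036/1.513 = 2.667 mg/L.
e^(−k_d t) = e^(−0.177×1.982) = 0.7042; e^(−k_r t) = e^(−1.69×1.982) = 0.03512.
D = 2.667 × (0.7042 − 0.03512) + 0.981 × 0.03512 = 1.785 + 0.03445 = 1.819 mg/L.
DO = C_s − D = 10.6 − 1.819 = 8.781 mg/L.

DO ≈ 8.78 mg/L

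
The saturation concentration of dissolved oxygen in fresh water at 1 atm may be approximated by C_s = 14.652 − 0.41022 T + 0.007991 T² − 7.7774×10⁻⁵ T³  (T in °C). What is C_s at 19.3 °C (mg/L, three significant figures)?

C_s = 14.652 − 0.41022×19.3 + 0.007991×19.3² − 7.7774×10⁻⁵×19.3³ = 9.152 mg/L.

C_s ≈ 9.15 mg/L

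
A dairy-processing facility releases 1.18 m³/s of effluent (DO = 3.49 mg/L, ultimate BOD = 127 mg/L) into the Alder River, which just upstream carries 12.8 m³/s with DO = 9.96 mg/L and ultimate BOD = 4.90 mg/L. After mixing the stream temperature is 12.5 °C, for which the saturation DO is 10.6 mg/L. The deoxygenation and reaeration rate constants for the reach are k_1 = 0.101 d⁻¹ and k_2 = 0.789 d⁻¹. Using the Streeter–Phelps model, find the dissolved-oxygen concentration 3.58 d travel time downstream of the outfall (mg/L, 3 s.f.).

Mixed DO = (12.8×9.96 + 1.18×3.49)/(12.8+1.18) = 131.6/13.98 = 9.414 mg/L.
Mixed L₀ = (12.8×4.90 + 1.18×127)/(13.98) = 212.6/13.98 = 15.21 mg/L.
Initial deficit D₀ = C_s − DO₀ = 10.6 − 9.414 = 1.186 mg/L.
D(3.58) = [0.101×15.21/(0.789−0.101)](e^(−0.101×3.58) − e^(−0.789×3.58)) + 1.186 e^(−0.789×3.58)
= 2.232 × (0.6966 − 0.05933) + 1.186 × 0.05933 = 1.493 mg/L.
DO = 10.6 − 1.493 = 9.107 mg/L.

DO ≈ 9.11 mg/L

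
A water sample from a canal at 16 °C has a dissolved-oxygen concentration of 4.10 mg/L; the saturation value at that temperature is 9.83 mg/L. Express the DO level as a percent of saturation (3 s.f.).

41.7 % saturation

% saturation = C/C_s × 100 = 4.10/9.83 × 100 = 41.7 %.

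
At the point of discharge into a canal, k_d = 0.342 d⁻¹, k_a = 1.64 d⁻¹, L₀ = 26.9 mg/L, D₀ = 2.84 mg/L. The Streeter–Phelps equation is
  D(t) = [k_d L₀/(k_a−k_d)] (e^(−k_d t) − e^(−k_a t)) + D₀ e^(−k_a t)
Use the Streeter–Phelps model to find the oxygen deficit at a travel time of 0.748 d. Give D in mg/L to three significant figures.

D ≈ 4.24 mg/L

k_d L₀/(k_a−k_d) = 0.342×26.9/(1.64−0.342) = 9.200/1.298 = 7.088 mg/L.
e^(−k_d t) = e^(−0.342×0.7480) = 0.7743; e^(−k_a t) = e^(−1.64×0.7480) = 0.2933.
D = 7.088 × (0.7743 − 0.2933) + 2.84 × 0.2933 = 3.409 + 0.8328 = 4.242 mg/L.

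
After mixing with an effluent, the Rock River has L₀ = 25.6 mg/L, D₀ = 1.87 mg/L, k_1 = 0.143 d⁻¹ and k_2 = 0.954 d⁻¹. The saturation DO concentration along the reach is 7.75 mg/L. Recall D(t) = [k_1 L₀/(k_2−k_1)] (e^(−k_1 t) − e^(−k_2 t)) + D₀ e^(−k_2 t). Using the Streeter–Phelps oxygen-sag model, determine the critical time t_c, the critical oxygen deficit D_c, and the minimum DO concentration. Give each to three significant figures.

At the critical point dD/dt = 0, so k_1 L₀ e^(−k_1 t) = k_2 D. Substituting D(t) from the Streeter–Phelps equation and solving for t gives
t_c = ln[(k_2/k_1)(1 − D₀(k_2−k_1)/(k_1 L₀))] / (k_2−k_1).
Here k_2−k_1 = 0.8110 d⁻¹ and 1 − D₀(k_2−k_1)/(k_1 L₀) = 1 − 1.87×0.8110/(0.143×25.6) = 0.5857, so
t_c = ln(6.671 × 0.5857) / 0.8110 = 1.363 / 0.8110 = 1.681 d.
L(t_c) = L₀ e^(−k_1 t_c) = 25.6 × 0.7864 = 20.13 mg/L, and at the critical point k_2 D_c = k_1 L, so D_c = (0.143/0.954) × 20.13 = 3.018 mg/L.
Minimum DO = C_s − D_c = 7.75 − 3.018 = 4.732 mg/L.

t_c ≈ 1.68 d; D_c ≈ 3.02 mg/L; min DO ≈ 4.73 mg/L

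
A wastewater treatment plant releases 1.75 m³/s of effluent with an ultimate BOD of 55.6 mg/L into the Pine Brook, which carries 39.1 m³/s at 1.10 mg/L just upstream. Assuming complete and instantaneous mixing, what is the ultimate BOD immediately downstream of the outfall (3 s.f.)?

Flow-weighted mixing: C = (Q_r C_r + Q_w C_w)/(Q_r + Q_w)
= (39.1×1.10 + 1.75×55.6)/(39.1 + 1.75) = 140.3/40.85 = 3.435 mg/L.

3.43 mg/L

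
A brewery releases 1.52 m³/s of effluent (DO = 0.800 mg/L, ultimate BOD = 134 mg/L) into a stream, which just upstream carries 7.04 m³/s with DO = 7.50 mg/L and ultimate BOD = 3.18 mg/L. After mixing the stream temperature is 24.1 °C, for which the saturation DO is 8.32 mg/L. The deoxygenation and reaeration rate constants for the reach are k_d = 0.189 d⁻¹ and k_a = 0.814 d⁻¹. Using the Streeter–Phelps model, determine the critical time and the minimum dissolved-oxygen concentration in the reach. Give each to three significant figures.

Mixed DO = (7.04×7.50 + 1.52×0.800)/(7.04+1.52) = 54.02/8.560 = 6.310 mg/L.
Mixed L₀ = (7.04×3.18 + 1.52×134)/(8.560) = 226.1/8.560 = 26.41 mg/L.
Initial deficit D₀ = C_s − DO₀ = 8.32 − 6.310 = 2.010 mg/L.
t_c = (1/0.6250) ln[(0.814/0.189)(1 − 2.010×0.6250/(0.189×26.41))] = 1.600 × ln(3.223) = 1.873 d.
D_c = (0.189/0.814) × 26.41 × e^(−0.189×1.873) = 0.2322 × 26.41 × 0.7019 = 4.304 mg/L.
Minimum DO = 8.32 − 4.304 = 4.016 mg/L.

t_c ≈ 1.87 d; minimum DO ≈ 4.02 mg/L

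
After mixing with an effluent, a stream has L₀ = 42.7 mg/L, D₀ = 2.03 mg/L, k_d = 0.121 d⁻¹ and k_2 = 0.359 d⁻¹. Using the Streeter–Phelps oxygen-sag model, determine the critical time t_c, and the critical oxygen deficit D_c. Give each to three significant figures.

t_c ≈ 4.16 d; D_c ≈ 8.70 mg/L

t_c = [1/(k_2−k_d)] ln[(k_2/k_d)(1 − D₀(k_2−k_d)/(k_d L₀))]
= [1/(0.359−0.121)] ln[(0.359/0.121)(1 − 2.03×0.2380/(0.121×42.7))]
= (1/0.2380) ln[2.967 × 0.9065] = 4.202 × ln(2.690) = 4.202 × 0.9894 = 4.157 d.
D_c = (k_d/k_2) L₀ e^(−k_d t_c) = (0.121/0.359) × 42.7 × e^(−0.121×4.157) = 0.3370 × 42.7 × 0.6047 = 8.703 mg/L.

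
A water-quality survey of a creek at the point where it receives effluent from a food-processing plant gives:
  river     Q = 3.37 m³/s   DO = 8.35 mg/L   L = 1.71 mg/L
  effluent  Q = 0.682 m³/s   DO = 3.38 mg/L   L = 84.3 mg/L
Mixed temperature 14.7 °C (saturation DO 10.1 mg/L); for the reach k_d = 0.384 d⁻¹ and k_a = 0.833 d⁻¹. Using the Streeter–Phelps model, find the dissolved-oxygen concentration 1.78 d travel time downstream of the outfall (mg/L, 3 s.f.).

Mixed DO = (3.37×8.35 + 0.682×3.38)/(3.37+0.682) = 30.44/4.052 = 7.513 mg/L.
Mixed L₀ = (3.37×1.71 + 0.682×84.3)/(4.052) = 63.26/4.052 = 15.61 mg/L.
Initial deficit D₀ = C_s − DO₀ = 10.1 − 7.513 = 2.587 mg/L.
D(1.78) = [0.384×15.61/(0.833−0.384)](e^(−0.384×1.78) − e^(−0.833×1.78)) + 2.587 e^(−0.833×1.78)
= 13.35 × (0.5048 − 0.2270) + 2.587 × 0.2270 = 4.296 mg/L.
DO = 10.1 − 4.296 = 5.804 mg/L.

DO ≈ 5.80 mg/L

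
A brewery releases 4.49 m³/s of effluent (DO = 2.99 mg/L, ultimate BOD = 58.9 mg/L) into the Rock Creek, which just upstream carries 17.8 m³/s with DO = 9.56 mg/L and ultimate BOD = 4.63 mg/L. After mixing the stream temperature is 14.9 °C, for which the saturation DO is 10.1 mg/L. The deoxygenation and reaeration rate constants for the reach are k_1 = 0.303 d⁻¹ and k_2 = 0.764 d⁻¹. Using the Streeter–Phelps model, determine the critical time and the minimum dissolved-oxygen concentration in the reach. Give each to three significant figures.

t_c ≈ 1.57 d; minimum DO ≈ 6.26 mg/L

Mixed DO = (17.8×9.56 + 4.49×2.99)/(17.8+4.49) = 183.6/22.29 = 8.237 mg/L.
Mixed L₀ = (17.8×4.63 + 4.49×58.9)/(22.29) = 346.9/22.29 = 15.56 mg/L.
Initial deficit D₀ = C_s − DO₀ = 10.1 − 8.237 = 1.863 mg/L.
t_c = (1/0.4610) ln[(0.764/0.303)(1 − 1.863×0.4610/(0.303×15.56))] = 2.169 × ln(2.062) = 1.570 d.
D_c = (0.303/0.764) × 15.56 × e^(−0.303×1.570) = 0.3966 × 15.56 × 0.6215 = 3.836 mg/L.
Minimum DO = 10.1 − 3.836 = 6.264 mg/L.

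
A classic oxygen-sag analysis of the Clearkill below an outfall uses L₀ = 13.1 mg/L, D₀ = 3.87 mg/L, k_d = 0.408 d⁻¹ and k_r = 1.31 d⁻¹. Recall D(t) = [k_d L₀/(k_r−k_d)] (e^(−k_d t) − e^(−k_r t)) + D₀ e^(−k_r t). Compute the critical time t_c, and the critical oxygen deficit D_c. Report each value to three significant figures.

t_c ≈ 0.119 d; D_c ≈ 3.89 mg/L

At the critical point dD/dt = 0, so k_d L₀ e^(−k_d t) = k_r D. Substituting D(t) from the Streeter–Phelps equation and solving for t gives
t_c = ln[(k_r/k_d)(1 − D₀(k_r−k_d)/(k_d L₀))] / (k_r−k_d).
Here k_r−k_d = 0.9020 d⁻¹ and 1 − D₀(k_r−k_d)/(k_d L₀) = 1 − 3.87×0.9020/(0.408×13.1) = 0.3469, so
t_c = ln(3.211 × 0.3469) / 0.9020 = 0.1078 / 0.9020 = 0.1195 d.
D_c = (k_d/k_r) L₀ e^(−k_d t_c) = (0.408/1.31) × 13.1 × e^(−0.408×0.1195) = 0.3115 × 13.1 × 0.9524 = 3.886 mg/L.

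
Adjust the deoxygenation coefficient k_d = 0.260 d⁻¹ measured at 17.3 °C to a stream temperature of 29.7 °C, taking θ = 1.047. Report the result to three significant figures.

k_d ≈ 0.460 d⁻¹

k_d(T₂) = k_d(T₁) · θ^(T₂−T₁) = 0.260 × 1.047^(29.7−17.3)
= 0.260 × 1.047^12.4 = 0.260 × 1.767 = 0.4595 d⁻¹.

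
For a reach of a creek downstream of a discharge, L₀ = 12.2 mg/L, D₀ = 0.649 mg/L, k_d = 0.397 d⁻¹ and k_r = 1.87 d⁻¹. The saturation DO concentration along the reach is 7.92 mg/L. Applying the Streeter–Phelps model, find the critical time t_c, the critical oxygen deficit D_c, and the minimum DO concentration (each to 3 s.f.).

t_c = [1/(k_r−k_d)] ln[(k_r/k_d)(1 − D₀(k_r−k_d)/(k_d L₀))]
= [1/(1.87−0.397)] ln[(1.87/0.397)(1 − 0.649×1.473/(0.397×12.2))]
= (1/1.473) ln[4.710 × 0.8026] = 0.6789 × ln(3.781) = 0.6789 × 1.330 = 0.9028 d.
D_c = (k_d/k_r) L₀ e^(−k_d t_c) = (0.397/1.87) × 12.2 × e^(−0.397×0.9028) = 0.2123 × 12.2 × 0.6988 = 1.810 mg/L.
Minimum DO = C_s − D_c = 7.92 − 1.810 = 6.110 mg/L.

t_c ≈ 0.903 d; D_c ≈ 1.81 mg/L; min DO ≈ 6.11 mg/L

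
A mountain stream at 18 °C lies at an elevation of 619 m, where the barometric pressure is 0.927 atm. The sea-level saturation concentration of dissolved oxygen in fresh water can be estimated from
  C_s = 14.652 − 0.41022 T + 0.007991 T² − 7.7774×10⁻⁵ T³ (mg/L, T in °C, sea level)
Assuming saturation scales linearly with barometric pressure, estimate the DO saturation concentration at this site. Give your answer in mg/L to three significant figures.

At sea level: C_s = 14.652 − 0.41022×18 + 0.007991×18² − 7.7774×10⁻⁵×18³ = 9.404 mg/L.
Pressure correction: C_s' = 9.404 × 0.927 = 8.717 mg/L.

C_s ≈ 8.72 mg/L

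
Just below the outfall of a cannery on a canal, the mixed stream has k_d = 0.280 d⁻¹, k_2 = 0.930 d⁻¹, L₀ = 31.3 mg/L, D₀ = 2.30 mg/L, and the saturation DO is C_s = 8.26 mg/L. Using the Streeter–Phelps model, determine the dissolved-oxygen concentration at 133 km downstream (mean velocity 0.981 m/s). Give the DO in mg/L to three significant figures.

DO ≈ 2.17 mg/L

Travel time t = x/v = 133 km / (0.981 m/s) = 133000 m / 0.981 m/s = 135600 s = 1.569 d.
k_d L₀/(k_2−k_d) = 0.280×31.3/(0.930−0.280) = 8.764/0.6500 = 13.48 mg/L.
e^(−k_d t) = e^(−0.280×1.569) = 0.6444; e^(−k_2 t) = e^(−0.930×1.569) = 0.2324.
D = 13.48 × (0.6444 − 0.2324) + 2.30 × 0.2324 = 5.556 + 0.5345 = 6.090 mg/L.
DO = C_s − D = 8.26 − 6.090 = 2.170 mg/L.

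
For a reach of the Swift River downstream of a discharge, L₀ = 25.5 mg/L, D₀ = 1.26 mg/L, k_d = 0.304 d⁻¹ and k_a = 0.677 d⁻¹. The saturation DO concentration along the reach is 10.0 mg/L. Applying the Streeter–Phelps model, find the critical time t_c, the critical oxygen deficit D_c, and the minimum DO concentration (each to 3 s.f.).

t_c ≈ 1.98 d; D_c ≈ 6.27 mg/L; min DO ≈ 3.73 mg/L

With k_a/k_d = 2.227 and 1 − D₀(k_a−k_d)/(k_d L₀) = 0.9394,
t_c = ln(2.227 × 0.9394) / (0.677 − 0.304) = ln(2.092) / 0.3730 = 0.7381/0.3730 = 1.979 d.
D_c = (k_d/k_a) L₀ e^(−k_d t_c) = (0.304/0.677) × 25.5 × e^(−0.304×1.979) = 0.4490 × 25.5 × 0.5480 = 6.274 mg/L.
Minimum DO = C_s − D_c = 10.0 − 6.274 = 3.726 mg/L.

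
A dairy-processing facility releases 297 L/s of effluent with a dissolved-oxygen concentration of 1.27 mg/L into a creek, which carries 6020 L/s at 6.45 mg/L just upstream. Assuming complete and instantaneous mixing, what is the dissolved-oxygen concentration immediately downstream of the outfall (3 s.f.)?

Flow-weighted mixing: C = (Q_r C_r + Q_w C_w)/(Q_r + Q_w)
= (6020×6.45 + 297×1.27)/(6020 + 297) = 39210/6317 = 6.206 mg/L.

6.21 mg/L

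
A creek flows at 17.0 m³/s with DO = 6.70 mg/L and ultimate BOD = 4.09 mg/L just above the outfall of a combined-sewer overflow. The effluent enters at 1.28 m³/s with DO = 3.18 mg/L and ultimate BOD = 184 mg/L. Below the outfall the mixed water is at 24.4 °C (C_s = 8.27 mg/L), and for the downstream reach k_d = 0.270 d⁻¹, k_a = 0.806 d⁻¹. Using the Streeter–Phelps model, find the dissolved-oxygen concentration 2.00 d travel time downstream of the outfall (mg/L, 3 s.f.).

DO ≈ 4.69 mg/L

Mixed DO = (17.0×6.70 + 1.28×3.18)/(17.0+1.28) = 118.0/18.28 = 6.454 mg/L.
Mixed L₀ = (17.0×4.09 + 1.28×184)/(18.28) = 305.1/18.28 = 16.69 mg/L.
Initial deficit D₀ = C_s − DO₀ = 8.27 − 6.454 = 1.816 mg/L.
D(2.00) = [0.270×16.69/(0.806−0.270)](e^(−0.270×2.00) − e^(−0.806×2.00)) + 1.816 e^(−0.806×2.00)
= 8.406 × (0.5827 − 0.1995) + 1.816 × 0.1995 = 3.584 mg/L.
DO = 8.27 − 3.584 = 4.686 mg/L.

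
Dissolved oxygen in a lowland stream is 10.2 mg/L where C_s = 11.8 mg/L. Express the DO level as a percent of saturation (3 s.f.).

86.4 % saturation

% saturation = C/C_s × 100 = 10.2/11.8 × 100 = 86.4 %.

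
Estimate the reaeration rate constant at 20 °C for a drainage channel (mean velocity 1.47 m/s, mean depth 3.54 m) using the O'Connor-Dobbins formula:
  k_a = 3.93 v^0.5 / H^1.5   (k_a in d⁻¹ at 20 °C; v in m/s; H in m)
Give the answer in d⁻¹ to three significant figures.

k_a ≈ 0.715 d⁻¹

k_a = 3.93 × 1.47^0.5 / 3.54^1.5 = 3.93 × 1.212 / 6.660 = 0.7154 d⁻¹.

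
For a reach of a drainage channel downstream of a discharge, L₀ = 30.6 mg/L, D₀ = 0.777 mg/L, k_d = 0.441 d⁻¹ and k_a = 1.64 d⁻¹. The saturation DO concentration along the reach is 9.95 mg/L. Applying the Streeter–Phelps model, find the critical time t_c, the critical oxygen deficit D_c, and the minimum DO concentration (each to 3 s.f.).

t_c = [1/(k_a−k_d)] ln[(k_a/k_d)(1 − D₀(k_a−k_d)/(k_d L₀))]
= [1/(1.64−0.441)] ln[(1.64/0.441)(1 − 0.777×1.199/(0.441×30.6))]
= (1/1.199) ln[3.719 × 0.9310] = 0.8340 × ln(3.462) = 0.8340 × 1.242 = 1.036 d.
D_c = (k_d/k_a) L₀ e^(−k_d t_c) = (0.441/1.64) × 30.6 × e^(−0.441×1.036) = 0.2689 × 30.6 × 0.6333 = 5.211 mg/L.
Minimum DO = C_s − D_c = 9.95 − 5.211 = 4.739 mg/L.

t_c ≈ 1.04 d; D_c ≈ 5.21 mg/L; min DO ≈ 4.74 mg/L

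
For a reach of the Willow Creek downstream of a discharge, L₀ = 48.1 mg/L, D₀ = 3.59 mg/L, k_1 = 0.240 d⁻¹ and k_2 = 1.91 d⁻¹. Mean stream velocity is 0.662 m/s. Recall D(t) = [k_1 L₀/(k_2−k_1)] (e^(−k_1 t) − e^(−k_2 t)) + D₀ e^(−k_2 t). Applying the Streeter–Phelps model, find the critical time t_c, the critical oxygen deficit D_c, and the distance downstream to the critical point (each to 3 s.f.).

With k_2/k_1 = 7.958 and 1 − D₀(k_2−k_1)/(k_1 L₀) = 0.4807,
t_c = ln(7.958 × 0.4807) / (1.91 − 0.240) = ln(3.825) / 1.670 = 1.342/1.670 = 0.8034 d.
L(t_c) = L₀ e^(−k_1 t_c) = 48.1 × 0.8246 = 39.67 mg/L, and at the critical point k_2 D_c = k_1 L, so D_c = (0.240/1.91) × 39.67 = 4.984 mg/L.
x_c = v t_c = 0.662 m/s × 0.8034 d × 86400 s/d = 45950 m ≈ 45.9 km.

t_c ≈ 0.803 d; D_c ≈ 4.98 mg/L; x_c ≈ 45.9 km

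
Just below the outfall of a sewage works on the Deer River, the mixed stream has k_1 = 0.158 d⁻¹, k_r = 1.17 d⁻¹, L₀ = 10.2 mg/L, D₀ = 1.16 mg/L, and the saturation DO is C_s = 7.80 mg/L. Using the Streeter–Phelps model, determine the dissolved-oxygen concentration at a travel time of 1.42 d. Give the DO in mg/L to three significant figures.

k_1 L₀/(k_r−k_1) = 0.158×10.2/(1.17−0.158) = 1.612/1.012 = 1.592 mg/L.
e^(−k_1 t) = e^(−0.158×1.420) = 0.7990; e^(−k_r t) = e^(−1.17×1.420) = 0.1899.
D = 1.592 × (0.7990 − 0.1899) + 1.16 × 0.1899 = 0.9701 + 0.2203 = 1.190 mg/L.
DO = C_s − D = 7.80 − 1.190 = 6.610 mg/L.

DO ≈ 6.61 mg/L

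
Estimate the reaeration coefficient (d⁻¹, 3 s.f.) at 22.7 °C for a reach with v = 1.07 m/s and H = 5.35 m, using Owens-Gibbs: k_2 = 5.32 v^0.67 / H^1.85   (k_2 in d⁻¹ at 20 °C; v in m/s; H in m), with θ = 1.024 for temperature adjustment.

k_2(20) = 5.32 × 1.07^0.67 / 5.35^1.85 = 5.32 × 1.046 / 22.26 = 0.2501 d⁻¹.
k_2(22.7) = 0.2501 × 1.024^(22.7−20) = 0.2501 × 1.066 = 0.2667 d⁻¹.

k_2 ≈ 0.267 d⁻¹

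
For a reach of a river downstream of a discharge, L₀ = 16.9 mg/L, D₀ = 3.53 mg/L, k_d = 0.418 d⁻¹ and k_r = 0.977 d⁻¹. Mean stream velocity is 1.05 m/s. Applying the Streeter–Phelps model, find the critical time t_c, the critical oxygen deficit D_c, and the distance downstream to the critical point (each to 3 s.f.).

t_c ≈ 0.933 d; D_c ≈ 4.90 mg/L; x_c ≈ 84.6 km

t_c = [1/(k_r−k_d)] ln[(k_r/k_d)(1 − D₀(k_r−k_d)/(k_d L₀))]
= [1/(0.977−0.418)] ln[(0.977/0.418)(1 − 3.53×0.5590/(0.418×16.9))]
= (1/0.5590) ln[2.337 × 0.7207] = 1.789 × ln(1.684) = 1.789 × 0.5214 = 0.9328 d.
D_c = (k_d/k_r) L₀ e^(−k_d t_c) = (0.418/0.977) × 16.9 × e^(−0.418×0.9328) = 0.4278 × 16.9 × 0.6771 = 4.896 mg/L.
x_c = v t_c = 1.05 m/s × 0.9328 d × 86400 s/d = 84620 m ≈ 84.6 km.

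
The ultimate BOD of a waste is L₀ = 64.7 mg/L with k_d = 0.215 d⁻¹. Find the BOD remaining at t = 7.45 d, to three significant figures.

L_t = L₀ e^(−k_d t) = 64.7 × e^(−0.215×7.45) = 64.7 × 0.2015 = 13.04 mg/L.

L ≈ 13.0 mg/L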